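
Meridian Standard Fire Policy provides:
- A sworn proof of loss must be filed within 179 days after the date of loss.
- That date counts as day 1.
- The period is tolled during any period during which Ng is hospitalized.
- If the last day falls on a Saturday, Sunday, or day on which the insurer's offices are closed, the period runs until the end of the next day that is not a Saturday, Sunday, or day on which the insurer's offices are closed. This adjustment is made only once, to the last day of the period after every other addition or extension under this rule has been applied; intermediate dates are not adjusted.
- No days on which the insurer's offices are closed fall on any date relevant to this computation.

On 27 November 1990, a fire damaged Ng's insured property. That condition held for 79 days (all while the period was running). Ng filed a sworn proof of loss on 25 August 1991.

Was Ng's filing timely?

No

Counting 27 November 1990 as day 1, day 179 is May 24, 1991.
Tolling adds 79 days: May 24, 1991 + 79 days = August 11, 1991.
August 11, 1991 is Sunday. The next qualifying day is August 12, 1991.
The deadline is August 12, 1991; the filing on August 25, 1991 is after that date.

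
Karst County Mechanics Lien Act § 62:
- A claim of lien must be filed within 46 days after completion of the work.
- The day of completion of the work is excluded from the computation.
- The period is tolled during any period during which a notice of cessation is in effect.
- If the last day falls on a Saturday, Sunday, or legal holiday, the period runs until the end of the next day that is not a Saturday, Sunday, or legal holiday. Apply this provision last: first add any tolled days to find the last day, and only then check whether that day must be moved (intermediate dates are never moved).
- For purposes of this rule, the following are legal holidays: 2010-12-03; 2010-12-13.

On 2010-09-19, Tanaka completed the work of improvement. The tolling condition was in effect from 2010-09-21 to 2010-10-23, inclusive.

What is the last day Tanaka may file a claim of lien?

December 7, 2010

46 days after 2010-09-19 is November 4, 2010.
From September 21, 2010 through October 23, 2010 inclusive is 33 days; tolling adds 33 days: November 4, 2010 + 33 days = December 7, 2010.
December 7, 2010 is a Tuesday and not a legal holiday, so no extension applies.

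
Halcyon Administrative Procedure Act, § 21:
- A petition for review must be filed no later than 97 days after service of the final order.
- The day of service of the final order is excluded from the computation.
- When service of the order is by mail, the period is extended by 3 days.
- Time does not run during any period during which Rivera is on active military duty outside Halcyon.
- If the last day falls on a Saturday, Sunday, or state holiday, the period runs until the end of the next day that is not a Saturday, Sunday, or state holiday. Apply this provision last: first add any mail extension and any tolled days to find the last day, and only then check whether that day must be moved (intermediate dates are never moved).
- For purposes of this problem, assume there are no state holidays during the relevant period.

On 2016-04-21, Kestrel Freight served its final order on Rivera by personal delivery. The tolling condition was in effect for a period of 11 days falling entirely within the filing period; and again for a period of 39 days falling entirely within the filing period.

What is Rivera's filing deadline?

97 days after 2016-04-21 is July 27, 2016.
Service was not by mail, so no mail extension applies.
Tolling adds 11 days: July 27, 2016 + 11 days = August 7, 2016.
Tolling adds 39 days: August 7, 2016 + 39 days = September 15, 2016.
September 15, 2016 is a Thursday and not a state holiday, so no extension applies.

September 15, 2016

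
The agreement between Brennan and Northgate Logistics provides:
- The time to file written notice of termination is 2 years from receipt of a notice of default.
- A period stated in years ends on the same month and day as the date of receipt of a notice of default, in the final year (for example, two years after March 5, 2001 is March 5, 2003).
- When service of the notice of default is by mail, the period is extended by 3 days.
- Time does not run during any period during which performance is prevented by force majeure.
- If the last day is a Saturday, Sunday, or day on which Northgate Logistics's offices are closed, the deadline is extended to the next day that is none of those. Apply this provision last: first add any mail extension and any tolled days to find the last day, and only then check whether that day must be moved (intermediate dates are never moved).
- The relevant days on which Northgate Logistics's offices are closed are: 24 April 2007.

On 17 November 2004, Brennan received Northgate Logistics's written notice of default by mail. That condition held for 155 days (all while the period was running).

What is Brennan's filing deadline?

2 years after 17 November 2004 is November 17, 2006.
Service was by mail, adding 3 days: November 17, 2006 + 3 days = November 20, 2006.
Tolling adds 155 days: November 20, 2006 + 155 days = April 24, 2007.
April 24, 2007 is a listed holiday. The next qualifying day is April 25, 2007.

April 25, 2007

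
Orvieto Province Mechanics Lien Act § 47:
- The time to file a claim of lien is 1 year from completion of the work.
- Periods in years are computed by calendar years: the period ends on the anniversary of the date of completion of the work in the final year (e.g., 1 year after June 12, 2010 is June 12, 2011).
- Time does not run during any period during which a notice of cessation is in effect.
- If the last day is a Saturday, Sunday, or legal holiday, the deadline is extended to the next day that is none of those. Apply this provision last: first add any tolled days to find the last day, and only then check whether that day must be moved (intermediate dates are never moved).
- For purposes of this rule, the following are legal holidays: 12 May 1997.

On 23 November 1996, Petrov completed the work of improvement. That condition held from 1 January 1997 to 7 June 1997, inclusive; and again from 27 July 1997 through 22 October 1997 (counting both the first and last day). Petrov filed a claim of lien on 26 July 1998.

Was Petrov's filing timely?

1 year after 23 November 1996 is November 23, 1997.
From January 1, 1997 through June 7, 1997 inclusive is 158 days; tolling adds 158 days: November 23, 1997 + 158 days = April 30, 1998.
From July 27, 1997 through October 22, 1997 inclusive is 88 days; tolling adds 88 days: April 30, 1998 + 88 days = July 27, 1998.
July 27, 1998 is a Monday and not a legal holiday, so no extension applies.
The deadline is July 27, 1998; the filing on July 26, 1998 is on or before that date.

Yes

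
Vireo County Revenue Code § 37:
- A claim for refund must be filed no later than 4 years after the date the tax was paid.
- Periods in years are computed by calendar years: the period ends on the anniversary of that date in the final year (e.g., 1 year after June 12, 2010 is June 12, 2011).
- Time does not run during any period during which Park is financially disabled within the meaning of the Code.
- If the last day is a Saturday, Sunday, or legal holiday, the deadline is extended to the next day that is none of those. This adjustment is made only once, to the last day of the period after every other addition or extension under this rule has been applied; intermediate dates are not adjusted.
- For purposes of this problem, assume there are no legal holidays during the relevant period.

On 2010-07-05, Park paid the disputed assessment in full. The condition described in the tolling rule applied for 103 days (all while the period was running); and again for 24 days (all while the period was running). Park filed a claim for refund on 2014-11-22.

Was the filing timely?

4 years after 2010-07-05 is July 5, 2014.
Tolling adds 103 days: July 5, 2014 + 103 days = October 16, 2014.
Tolling adds 24 days: October 16, 2014 + 24 days = November 9, 2014.
November 9, 2014 is Sunday. The next qualifying day is November 10, 2014.
The deadline is November 10, 2014; the filing on November 22, 2014 is after that date.

No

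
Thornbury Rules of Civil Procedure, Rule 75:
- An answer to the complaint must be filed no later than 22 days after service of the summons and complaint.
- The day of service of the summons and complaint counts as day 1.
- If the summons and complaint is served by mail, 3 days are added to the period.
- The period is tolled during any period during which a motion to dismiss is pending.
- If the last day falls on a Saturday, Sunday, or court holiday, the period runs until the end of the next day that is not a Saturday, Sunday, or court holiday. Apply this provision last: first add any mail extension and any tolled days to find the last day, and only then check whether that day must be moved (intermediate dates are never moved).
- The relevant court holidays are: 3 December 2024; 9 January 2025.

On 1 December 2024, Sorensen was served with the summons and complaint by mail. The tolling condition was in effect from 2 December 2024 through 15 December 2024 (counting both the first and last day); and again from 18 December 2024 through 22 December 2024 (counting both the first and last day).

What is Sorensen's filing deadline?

January 13, 2025

Counting 1 December 2024 as day 1, day 22 is December 22, 2024.
Service was by mail, adding 3 days: December 22, 2024 + 3 days = December 25, 2024.
From December 2, 2024 through December 15, 2024 inclusive is 14 days; tolling adds 14 days: December 25, 2024 + 14 days = January 8, 2025.
From December 18, 2024 through December 22, 2024 inclusive is 5 days; tolling adds 5 days: January 8, 2025 + 5 days = January 13, 2025.
January 13, 2025 is a Monday and not a court holiday, so no extension applies.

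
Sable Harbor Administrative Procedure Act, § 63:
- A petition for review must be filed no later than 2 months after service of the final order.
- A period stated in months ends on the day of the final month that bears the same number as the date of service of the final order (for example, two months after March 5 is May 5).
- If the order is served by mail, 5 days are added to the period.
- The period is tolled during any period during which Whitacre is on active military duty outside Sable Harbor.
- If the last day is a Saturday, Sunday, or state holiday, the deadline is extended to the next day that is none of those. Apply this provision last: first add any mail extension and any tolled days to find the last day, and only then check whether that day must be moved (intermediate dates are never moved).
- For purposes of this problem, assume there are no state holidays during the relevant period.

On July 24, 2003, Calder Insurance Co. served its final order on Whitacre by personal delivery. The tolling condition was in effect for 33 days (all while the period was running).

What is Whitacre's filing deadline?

2 months after July 24, 2003 is September 24, 2003.
Service was not by mail, so no mail extension applies.
Tolling adds 33 days: September 24, 2003 + 33 days = October 27, 2003.
October 27, 2003 is a Monday and not a state holiday, so no extension applies.

October 27, 2003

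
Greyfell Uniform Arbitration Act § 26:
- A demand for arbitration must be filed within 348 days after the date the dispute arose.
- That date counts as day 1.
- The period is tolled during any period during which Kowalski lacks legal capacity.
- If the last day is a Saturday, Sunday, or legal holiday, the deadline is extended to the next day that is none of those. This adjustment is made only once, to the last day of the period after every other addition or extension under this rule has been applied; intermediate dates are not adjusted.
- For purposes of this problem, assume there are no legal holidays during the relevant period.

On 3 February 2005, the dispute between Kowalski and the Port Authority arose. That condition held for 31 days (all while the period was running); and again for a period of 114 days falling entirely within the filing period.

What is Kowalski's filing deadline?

Counting 3 February 2005 as day 1, day 348 is January 16, 2006.
Tolling adds 31 days: January 16, 2006 + 31 days = February 16, 2006.
Tolling adds 114 days: February 16, 2006 + 114 days = June 10, 2006.
June 10, 2006 is Saturday; June 11, 2006 is Sunday. The next qualifying day is June 12, 2006.

June 12, 2006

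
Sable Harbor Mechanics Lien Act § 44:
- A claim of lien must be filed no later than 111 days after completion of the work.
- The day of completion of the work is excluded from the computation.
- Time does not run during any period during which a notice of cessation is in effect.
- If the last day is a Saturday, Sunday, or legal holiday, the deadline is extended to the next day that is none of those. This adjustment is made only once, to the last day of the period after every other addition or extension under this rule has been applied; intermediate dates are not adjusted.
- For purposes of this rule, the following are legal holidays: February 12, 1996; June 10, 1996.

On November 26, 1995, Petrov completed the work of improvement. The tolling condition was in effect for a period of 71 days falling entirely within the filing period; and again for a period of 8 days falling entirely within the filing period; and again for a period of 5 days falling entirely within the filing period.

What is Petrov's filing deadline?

111 days after November 26, 1995 is March 16, 1996.
Tolling adds 71 days: March 16, 1996 + 71 days = May 26, 1996.
Tolling adds 8 days: May 26, 1996 + 8 days = June 3, 1996.
Tolling adds 5 days: June 3, 1996 + 5 days = June 8, 1996.
June 8, 1996 is Saturday; June 9, 1996 is Sunday; June 10, 1996 is a listed holiday. The next qualifying day is June 11, 1996.

June 11, 1996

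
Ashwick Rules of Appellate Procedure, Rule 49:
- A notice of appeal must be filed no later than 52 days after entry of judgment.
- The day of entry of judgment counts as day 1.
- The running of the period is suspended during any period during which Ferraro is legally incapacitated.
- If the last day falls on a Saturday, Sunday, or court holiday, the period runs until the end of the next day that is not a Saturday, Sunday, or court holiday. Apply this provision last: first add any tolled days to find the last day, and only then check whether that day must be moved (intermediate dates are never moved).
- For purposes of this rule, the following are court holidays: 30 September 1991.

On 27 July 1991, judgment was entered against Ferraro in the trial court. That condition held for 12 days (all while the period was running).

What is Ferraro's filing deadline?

Counting 27 July 1991 as day 1, day 52 is September 16, 1991.
Tolling adds 12 days: September 16, 1991 + 12 days = September 28, 1991.
September 28, 1991 is Saturday; September 29, 1991 is Sunday; September 30, 1991 is a listed holiday. The next qualifying day is October 1, 1991.

October 1, 1991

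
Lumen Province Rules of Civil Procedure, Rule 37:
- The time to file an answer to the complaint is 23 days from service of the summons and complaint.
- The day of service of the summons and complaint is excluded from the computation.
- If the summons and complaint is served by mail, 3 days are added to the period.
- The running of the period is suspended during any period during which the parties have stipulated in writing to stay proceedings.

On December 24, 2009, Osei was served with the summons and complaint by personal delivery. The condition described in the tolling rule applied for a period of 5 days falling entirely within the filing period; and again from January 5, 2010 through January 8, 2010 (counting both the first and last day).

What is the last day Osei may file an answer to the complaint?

January 25, 2010

23 days after December 24, 2009 is January 16, 2010.
Service was not by mail, so no mail extension applies.
Tolling adds 5 days: January 16, 2010 + 5 days = January 21, 2010.
From January 5, 2010 through January 8, 2010 inclusive is 4 days; tolling adds 4 days: January 21, 2010 + 4 days = January 25, 2010.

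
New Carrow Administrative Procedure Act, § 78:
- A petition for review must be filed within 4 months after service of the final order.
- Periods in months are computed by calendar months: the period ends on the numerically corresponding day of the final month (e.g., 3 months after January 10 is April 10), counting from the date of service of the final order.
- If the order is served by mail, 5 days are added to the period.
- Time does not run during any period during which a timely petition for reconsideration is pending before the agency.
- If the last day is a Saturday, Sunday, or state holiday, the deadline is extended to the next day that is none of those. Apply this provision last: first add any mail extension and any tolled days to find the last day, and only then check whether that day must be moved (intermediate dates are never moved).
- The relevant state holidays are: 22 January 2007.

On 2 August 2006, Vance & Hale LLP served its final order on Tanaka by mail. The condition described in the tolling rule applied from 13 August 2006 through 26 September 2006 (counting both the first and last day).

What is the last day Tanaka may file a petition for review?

January 23, 2007

4 months after 2 August 2006 is December 2, 2006.
Service was by mail, adding 5 days: December 2, 2006 + 5 days = December 7, 2006.
From August 13, 2006 through September 26, 2006 inclusive is 45 days; tolling adds 45 days: December 7, 2006 + 45 days = January 21, 2007.
January 21, 2007 is Sunday; January 22, 2007 is a listed holiday. The next qualifying day is January 23, 2007.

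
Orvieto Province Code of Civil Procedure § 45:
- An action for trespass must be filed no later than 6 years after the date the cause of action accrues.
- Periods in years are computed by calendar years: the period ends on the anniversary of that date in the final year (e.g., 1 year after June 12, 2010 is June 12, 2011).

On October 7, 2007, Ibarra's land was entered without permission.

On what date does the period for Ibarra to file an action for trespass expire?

6 years after October 7, 2007 is October 7, 2013.

October 7, 2013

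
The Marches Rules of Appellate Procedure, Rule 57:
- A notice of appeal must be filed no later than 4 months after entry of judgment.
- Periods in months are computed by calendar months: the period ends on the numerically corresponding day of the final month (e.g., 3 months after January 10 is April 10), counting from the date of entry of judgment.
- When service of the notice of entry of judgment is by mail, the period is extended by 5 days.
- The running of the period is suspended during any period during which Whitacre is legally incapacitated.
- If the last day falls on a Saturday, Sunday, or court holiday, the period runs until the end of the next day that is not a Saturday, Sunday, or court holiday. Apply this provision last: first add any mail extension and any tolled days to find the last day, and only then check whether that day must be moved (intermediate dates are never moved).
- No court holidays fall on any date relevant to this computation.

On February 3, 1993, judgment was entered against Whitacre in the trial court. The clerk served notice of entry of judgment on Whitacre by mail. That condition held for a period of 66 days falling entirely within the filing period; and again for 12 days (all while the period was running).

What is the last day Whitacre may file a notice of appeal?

August 25, 1993

4 months after February 3, 1993 is June 3, 1993.
Service was by mail, adding 5 days: June 3, 1993 + 5 days = June 8, 1993.
Tolling adds 66 days: June 8, 1993 + 66 days = August 13, 1993.
Tolling adds 12 days: August 13, 1993 + 12 days = August 25, 1993.
August 25, 1993 is a Wednesday and not a court holiday, so no extension applies.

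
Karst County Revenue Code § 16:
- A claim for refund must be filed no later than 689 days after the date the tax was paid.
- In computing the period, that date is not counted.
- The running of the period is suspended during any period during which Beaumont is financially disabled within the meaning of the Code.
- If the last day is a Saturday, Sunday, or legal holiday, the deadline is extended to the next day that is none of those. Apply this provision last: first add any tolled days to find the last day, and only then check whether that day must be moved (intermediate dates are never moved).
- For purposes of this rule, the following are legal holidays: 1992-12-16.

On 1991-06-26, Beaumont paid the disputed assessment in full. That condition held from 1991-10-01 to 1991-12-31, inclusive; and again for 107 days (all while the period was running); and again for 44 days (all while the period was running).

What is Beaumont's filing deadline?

689 days after 1991-06-26 is May 15, 1993.
From October 1, 1991 through December 31, 1991 inclusive is 92 days; tolling adds 92 days: May 15, 1993 + 92 days = August 15, 1993.
Tolling adds 107 days: August 15, 1993 + 107 days = November 30, 1993.
Tolling adds 44 days: November 30, 1993 + 44 days = January 13, 1994.
January 13, 1994 is a Thursday and not a legal holiday, so no extension applies.

January 13, 1994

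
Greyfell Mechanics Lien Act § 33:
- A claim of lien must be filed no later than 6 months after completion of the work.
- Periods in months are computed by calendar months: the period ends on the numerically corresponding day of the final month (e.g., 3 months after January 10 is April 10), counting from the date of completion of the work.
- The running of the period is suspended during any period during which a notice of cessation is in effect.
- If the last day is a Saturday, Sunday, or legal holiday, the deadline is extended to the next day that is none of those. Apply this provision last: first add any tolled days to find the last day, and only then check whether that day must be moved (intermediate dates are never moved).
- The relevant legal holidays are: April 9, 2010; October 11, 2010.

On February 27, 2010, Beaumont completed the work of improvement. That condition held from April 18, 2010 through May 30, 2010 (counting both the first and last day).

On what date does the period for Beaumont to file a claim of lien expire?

6 months after February 27, 2010 is August 27, 2010.
From April 18, 2010 through May 30, 2010 inclusive is 43 days; tolling adds 43 days: August 27, 2010 + 43 days = October 9, 2010.
October 9, 2010 is Saturday; October 10, 2010 is Sunday; October 11, 2010 is a listed holiday. The next qualifying day is October 12, 2010.

October 12, 2010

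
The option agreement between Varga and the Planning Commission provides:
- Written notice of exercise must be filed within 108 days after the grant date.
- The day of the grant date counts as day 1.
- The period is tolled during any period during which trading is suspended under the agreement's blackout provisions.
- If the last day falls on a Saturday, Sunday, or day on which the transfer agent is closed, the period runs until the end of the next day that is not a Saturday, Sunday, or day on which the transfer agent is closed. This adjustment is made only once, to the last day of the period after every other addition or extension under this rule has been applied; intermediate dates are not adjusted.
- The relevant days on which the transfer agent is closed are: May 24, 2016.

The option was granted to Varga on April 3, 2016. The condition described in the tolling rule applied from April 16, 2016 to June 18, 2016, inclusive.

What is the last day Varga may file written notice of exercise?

Counting April 3, 2016 as day 1, day 108 is July 19, 2016.
From April 16, 2016 through June 18, 2016 inclusive is 64 days; tolling adds 64 days: July 19, 2016 + 64 days = September 21, 2016.
September 21, 2016 is a Wednesday and not a day on which the transfer agent is closed, so no extension applies.

September 21, 2016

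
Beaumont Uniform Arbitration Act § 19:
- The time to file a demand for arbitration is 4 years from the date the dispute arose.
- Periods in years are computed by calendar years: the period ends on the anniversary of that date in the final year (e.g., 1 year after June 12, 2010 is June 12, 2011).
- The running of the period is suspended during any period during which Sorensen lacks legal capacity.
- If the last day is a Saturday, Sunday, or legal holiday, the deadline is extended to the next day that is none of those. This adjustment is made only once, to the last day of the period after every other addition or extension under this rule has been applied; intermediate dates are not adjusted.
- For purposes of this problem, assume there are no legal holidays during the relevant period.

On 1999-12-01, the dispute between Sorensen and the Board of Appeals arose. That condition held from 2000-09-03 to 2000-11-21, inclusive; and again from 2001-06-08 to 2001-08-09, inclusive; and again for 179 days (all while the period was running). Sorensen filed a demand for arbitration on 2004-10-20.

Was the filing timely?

No

4 years after 1999-12-01 is December 1, 2003.
From September 3, 2000 through November 21, 2000 inclusive is 80 days; tolling adds 80 days: December 1, 2003 + 80 days = February 19, 2004.
From June 8, 2001 through August 9, 2001 inclusive is 63 days; tolling adds 63 days: February 19, 2004 + 63 days = April 22, 2004.
Tolling adds 179 days: April 22, 2004 + 179 days = October 18, 2004.
October 18, 2004 is a Monday and not a legal holiday, so no extension applies.
The deadline is October 18, 2004; the filing on October 20, 2004 is after that date.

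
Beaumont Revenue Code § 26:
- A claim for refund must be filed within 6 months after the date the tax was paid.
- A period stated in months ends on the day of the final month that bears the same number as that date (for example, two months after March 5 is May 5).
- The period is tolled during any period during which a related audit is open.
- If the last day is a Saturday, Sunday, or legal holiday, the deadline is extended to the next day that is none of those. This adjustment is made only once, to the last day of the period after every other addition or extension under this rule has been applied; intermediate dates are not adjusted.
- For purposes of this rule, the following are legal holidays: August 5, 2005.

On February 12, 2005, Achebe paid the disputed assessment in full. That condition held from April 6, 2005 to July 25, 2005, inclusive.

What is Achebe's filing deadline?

December 1, 2005

6 months after February 12, 2005 is August 12, 2005.
From April 6, 2005 through July 25, 2005 inclusive is 111 days; tolling adds 111 days: August 12, 2005 + 111 days = December 1, 2005.
December 1, 2005 is a Thursday and not a legal holiday, so no extension applies.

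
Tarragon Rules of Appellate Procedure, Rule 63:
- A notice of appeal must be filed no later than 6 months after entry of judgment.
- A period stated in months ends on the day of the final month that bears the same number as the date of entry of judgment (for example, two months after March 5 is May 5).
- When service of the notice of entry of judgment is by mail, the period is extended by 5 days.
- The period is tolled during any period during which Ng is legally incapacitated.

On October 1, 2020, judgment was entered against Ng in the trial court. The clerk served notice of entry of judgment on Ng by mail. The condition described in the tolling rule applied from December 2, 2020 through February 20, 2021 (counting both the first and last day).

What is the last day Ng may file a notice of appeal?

6 months after October 1, 2020 is April 1, 2021.
Service was by mail, adding 5 days: April 1, 2021 + 5 days = April 6, 2021.
From December 2, 2020 through February 20, 2021 inclusive is 81 days; tolling adds 81 days: April 6, 2021 + 81 days = June 26, 2021.

June 26, 2021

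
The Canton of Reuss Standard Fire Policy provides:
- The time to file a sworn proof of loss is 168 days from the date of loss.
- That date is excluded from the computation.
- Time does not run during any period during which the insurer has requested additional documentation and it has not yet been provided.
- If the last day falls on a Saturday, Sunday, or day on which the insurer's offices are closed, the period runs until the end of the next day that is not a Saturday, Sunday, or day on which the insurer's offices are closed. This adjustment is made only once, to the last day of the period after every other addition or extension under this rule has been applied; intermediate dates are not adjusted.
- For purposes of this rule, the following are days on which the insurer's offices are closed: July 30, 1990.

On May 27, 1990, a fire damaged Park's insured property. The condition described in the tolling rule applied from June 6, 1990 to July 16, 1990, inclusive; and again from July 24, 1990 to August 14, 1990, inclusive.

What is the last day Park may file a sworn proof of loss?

January 14, 1991

168 days after May 27, 1990 is November 11, 1990.
From June 6, 1990 through July 16, 1990 inclusive is 41 days; tolling adds 41 days: November 11, 1990 + 41 days = December 22, 1990.
From July 24, 1990 through August 14, 1990 inclusive is 22 days; tolling adds 22 days: December 22, 1990 + 22 days = January 13, 1991.
January 13, 1991 is Sunday. The next qualifying day is January 14, 1991.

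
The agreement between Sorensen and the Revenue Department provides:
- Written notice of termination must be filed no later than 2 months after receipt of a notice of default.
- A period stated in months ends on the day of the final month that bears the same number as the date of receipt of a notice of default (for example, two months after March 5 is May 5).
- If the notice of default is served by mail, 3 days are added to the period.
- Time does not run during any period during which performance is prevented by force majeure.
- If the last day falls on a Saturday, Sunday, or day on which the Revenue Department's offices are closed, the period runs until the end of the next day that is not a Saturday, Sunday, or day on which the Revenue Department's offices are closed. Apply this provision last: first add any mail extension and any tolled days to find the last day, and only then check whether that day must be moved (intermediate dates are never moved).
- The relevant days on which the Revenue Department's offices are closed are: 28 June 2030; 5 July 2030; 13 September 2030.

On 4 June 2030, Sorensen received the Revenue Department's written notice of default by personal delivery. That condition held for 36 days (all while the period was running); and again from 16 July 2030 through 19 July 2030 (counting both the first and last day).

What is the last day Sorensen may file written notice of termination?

2 months after 4 June 2030 is August 4, 2030.
Service was not by mail, so no mail extension applies.
Tolling adds 36 days: August 4, 2030 + 36 days = September 9, 2030.
From July 16, 2030 through July 19, 2030 inclusive is 4 days; tolling adds 4 days: September 9, 2030 + 4 days = September 13, 2030.
September 13, 2030 is a listed holiday; September 14, 2030 is Saturday; September 15, 2030 is Sunday. The next qualifying day is September 16, 2030.

September 16, 2030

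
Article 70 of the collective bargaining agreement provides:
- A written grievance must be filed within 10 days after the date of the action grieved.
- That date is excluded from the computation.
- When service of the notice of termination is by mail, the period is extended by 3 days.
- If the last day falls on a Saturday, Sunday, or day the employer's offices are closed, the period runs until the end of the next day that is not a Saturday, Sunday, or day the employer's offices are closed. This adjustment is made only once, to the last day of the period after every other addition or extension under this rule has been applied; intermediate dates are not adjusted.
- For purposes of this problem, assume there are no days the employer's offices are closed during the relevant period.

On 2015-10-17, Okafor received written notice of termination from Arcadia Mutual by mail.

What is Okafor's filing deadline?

October 30, 2015

10 days after 2015-10-17 is October 27, 2015.
Service was by mail, adding 3 days: October 27, 2015 + 3 days = October 30, 2015.
October 30, 2015 is a Friday and not a day the employer's offices are closed, so no extension applies.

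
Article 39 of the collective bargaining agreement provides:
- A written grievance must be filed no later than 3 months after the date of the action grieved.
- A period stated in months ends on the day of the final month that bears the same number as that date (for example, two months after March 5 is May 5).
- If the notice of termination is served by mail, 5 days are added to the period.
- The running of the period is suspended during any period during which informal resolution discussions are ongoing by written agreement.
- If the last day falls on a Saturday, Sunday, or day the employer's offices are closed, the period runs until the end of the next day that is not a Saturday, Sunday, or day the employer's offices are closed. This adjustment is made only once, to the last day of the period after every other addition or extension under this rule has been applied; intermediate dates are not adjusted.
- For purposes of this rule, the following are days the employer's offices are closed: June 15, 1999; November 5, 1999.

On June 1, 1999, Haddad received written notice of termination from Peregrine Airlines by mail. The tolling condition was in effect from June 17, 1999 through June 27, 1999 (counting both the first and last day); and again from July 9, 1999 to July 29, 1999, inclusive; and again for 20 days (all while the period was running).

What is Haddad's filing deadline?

3 months after June 1, 1999 is September 1, 1999.
Service was by mail, adding 5 days: September 1, 1999 + 5 days = September 6, 1999.
From June 17, 1999 through June 27, 1999 inclusive is 11 days; tolling adds 11 days: September 6, 1999 + 11 days = September 17, 1999.
From July 9, 1999 through July 29, 1999 inclusive is 21 days; tolling adds 21 days: September 17, 1999 + 21 days = October 8, 1999.
Tolling adds 20 days: October 8, 1999 + 20 days = October 28, 1999.
October 28, 1999 is a Thursday and not a day the employer's offices are closed, so no extension applies.

October 28, 1999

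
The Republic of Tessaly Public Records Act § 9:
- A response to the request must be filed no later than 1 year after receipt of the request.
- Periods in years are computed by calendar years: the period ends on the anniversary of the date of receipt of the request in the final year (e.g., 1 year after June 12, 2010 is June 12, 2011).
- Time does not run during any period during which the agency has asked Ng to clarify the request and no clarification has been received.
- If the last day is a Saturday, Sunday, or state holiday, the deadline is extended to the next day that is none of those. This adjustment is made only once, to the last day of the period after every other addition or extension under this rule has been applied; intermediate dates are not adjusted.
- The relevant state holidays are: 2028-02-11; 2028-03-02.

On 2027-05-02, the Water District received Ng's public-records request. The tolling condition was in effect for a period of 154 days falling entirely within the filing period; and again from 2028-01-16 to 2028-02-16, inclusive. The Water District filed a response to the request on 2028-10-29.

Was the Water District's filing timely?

1 year after 2027-05-02 is May 2, 2028.
Tolling adds 154 days: May 2, 2028 + 154 days = October 3, 2028.
From January 16, 2028 through February 16, 2028 inclusive is 32 days; tolling adds 32 days: October 3, 2028 + 32 days = November 4, 2028.
November 4, 2028 is Saturday; November 5, 2028 is Sunday. The next qualifying day is November 6, 2028.
The deadline is November 6, 2028; the filing on October 29, 2028 is on or before that date.

Yes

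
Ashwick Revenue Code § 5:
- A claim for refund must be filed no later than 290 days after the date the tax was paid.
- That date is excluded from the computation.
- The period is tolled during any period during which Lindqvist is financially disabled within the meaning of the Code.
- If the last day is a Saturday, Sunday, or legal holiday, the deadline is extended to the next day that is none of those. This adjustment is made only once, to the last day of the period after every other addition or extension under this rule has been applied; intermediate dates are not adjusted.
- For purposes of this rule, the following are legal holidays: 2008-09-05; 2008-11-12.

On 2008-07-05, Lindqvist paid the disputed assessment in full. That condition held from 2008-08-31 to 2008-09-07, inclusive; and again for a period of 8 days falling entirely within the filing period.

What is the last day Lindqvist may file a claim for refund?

290 days after 2008-07-05 is April 21, 2009.
From August 31, 2008 through September 7, 2008 inclusive is 8 days; tolling adds 8 days: April 21, 2009 + 8 days = April 29, 2009.
Tolling adds 8 days: April 29, 2009 + 8 days = May 7, 2009.
May 7, 2009 is a Thursday and not a legal holiday, so no extension applies.

May 7, 2009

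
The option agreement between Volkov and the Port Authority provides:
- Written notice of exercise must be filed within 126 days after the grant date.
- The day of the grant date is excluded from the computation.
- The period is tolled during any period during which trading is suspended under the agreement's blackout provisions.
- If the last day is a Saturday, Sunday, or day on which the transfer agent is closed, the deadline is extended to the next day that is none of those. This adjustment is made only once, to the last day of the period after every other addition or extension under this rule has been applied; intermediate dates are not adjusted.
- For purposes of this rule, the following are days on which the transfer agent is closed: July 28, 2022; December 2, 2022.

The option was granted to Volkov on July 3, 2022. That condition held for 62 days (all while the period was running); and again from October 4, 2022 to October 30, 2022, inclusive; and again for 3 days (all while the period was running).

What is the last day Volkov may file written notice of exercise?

126 days after July 3, 2022 is November 6, 2022.
Tolling adds 62 days: November 6, 2022 + 62 days = January 7, 2023.
From October 4, 2022 through October 30, 2022 inclusive is 27 days; tolling adds 27 days: January 7, 2023 + 27 days = February 3, 2023.
Tolling adds 3 days: February 3, 2023 + 3 days = February 6, 2023.
February 6, 2023 is a Monday and not a day on which the transfer agent is closed, so no extension applies.

February 6, 2023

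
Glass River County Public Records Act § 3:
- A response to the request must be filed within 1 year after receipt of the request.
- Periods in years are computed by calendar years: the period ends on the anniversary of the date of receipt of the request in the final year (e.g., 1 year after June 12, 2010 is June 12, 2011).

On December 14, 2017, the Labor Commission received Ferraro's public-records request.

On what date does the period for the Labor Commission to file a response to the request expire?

December 14, 2018

1 year after December 14, 2017 is December 14, 2018.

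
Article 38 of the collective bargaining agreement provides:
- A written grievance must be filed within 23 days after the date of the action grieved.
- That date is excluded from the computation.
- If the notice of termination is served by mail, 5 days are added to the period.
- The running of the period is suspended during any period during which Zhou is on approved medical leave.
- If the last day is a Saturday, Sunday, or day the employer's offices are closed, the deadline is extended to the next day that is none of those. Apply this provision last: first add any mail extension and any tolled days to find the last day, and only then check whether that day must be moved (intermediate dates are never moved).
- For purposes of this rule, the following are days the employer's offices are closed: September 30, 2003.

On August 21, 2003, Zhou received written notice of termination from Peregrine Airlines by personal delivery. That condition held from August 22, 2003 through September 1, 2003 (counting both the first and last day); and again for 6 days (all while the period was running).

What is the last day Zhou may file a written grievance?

October 1, 2003

23 days after August 21, 2003 is September 13, 2003.
Service was not by mail, so no mail extension applies.
From August 22, 2003 through September 1, 2003 inclusive is 11 days; tolling adds 11 days: September 13, 2003 + 11 days = September 24, 2003.
Tolling adds 6 days: September 24, 2003 + 6 days = September 30, 2003.
September 30, 2003 is a listed holiday. The next qualifying day is October 1, 2003.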